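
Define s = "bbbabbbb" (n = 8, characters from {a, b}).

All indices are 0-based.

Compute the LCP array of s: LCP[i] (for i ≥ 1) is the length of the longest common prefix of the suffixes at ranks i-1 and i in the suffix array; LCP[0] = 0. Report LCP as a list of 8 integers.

sorted suffixes:
  #0 SA[0]=3  'abbbb'
  #1 SA[1]=7  'b'
  #2 SA[2]=2  'babbbb'
  #3 SA[3]=6  'bb'
  #4 SA[4]=1  'bbabbbb'
  #5 SA[5]=5  'bbb'
  #6 SA[6]=0  'bbbabbbb'
  #7 SA[7]=4  'bbbb'

SA = [3, 7, 2, 6, 1, 5, 0, 4]
[i] adj suffixes → lcp
  [1] 3/7 → 0 ('')
  [2] 7/2 → 1 ('b')
  [3] 2/6 → 1 ('b')
  [4] 6/1 → 2 ('bb')
  [5] 1/5 → 2 ('bb')
  [6] 5/0 → 3 ('bbb')
  [7] 0/4 → 3 ('bbb')

[0, 0, 1, 1, 2, 2, 3, 3]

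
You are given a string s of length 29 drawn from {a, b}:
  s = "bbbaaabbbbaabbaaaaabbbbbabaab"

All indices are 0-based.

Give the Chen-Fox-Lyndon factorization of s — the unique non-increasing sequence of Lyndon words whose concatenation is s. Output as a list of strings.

["b", "b", "b", "aaabbbbaabb", "aaaaabbbbbabaab"]

emit factor 1: 'b' (i=0, period=1)
emit factor 2: 'b' (i=1, period=1)
emit factor 3: 'b' (i=2, period=1)
emit factor 4: 'aaabbbbaabb' (i=3, period=11)
emit factor 5: 'aaaaabbbbbabaab' (i=14, period=15)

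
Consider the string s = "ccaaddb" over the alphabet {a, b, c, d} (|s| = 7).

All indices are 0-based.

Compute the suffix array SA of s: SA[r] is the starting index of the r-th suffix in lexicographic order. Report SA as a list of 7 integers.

sorted suffixes:
  #0 SA[0]=2  'aaddb'
  #1 SA[1]=3  'addb'
  #2 SA[2]=6  'b'
  #3 SA[3]=1  'caaddb'
  #4 SA[4]=0  'ccaaddb'
  #5 SA[5]=5  'db'
  #6 SA[6]=4  'ddb'

[2, 3, 6, 1, 0, 5, 4]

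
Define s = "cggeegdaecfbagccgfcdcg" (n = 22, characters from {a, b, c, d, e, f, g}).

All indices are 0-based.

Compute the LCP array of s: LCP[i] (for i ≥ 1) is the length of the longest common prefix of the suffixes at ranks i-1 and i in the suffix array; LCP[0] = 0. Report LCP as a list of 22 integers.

sorted suffixes:
  #0 SA[0]=7  'aecfbagccgfcdcg'
  #1 SA[1]=12  'agccgfcdcg'
  #2 SA[2]=11  'bagccgfcdcg'
  #3 SA[3]=14  'ccgfcdcg'
  #4 SA[4]=18  'cdcg'
  #5 SA[5]=9  'cfbagccgfcdcg'
  #6 SA[6]=20  'cg'
  #7 SA[7]=15  'cgfcdcg'
  #8 SA[8]=0  'cggeegdaecfbagccgfcdcg'
  #9 SA[9]=6  'daecfbagccgfcdcg'
  #10 SA[10]=19  'dcg'
  #11 SA[11]=8  'ecfbagccgfcdcg'
  #12 SA[12]=3  'eegdaecfbagccgfcdcg'
  #13 SA[13]=4  'egdaecfbagccgfcdcg'
  #14 SA[14]=10  'fbagccgfcdcg'
  #15 SA[15]=17  'fcdcg'
  #16 SA[16]=21  'g'
  #17 SA[17]=13  'gccgfcdcg'
  #18 SA[18]=5  'gdaecfbagccgfcdcg'
  #19 SA[19]=2  'geegdaecfbagccgfcdcg'
  #20 SA[20]=16  'gfcdcg'
  #21 SA[21]=1  'ggeegdaecfbagccgfcdcg'

SA = [7, 12, 11, 14, 18, 9, 20, 15, 0, 6, 19, 8, 3, 4, 10, 17, 21, 13, 5, 2, 16, 1]
[i] adj suffixes → lcp
  [1] 7/12 → 1 ('a')
  [2] 12/11 → 0 ('')
  [3] 11/14 → 0 ('')
  [4] 14/18 → 1 ('c')
  [5] 18/9 → 1 ('c')
  [6] 9/20 → 1 ('c')
  [7] 20/15 → 2 ('cg')
  [8] 15/0 → 2 ('cg')
  [9] 0/6 → 0 ('')
  [10] 6/19 → 1 ('d')
  [11] 19/8 → 0 ('')
  [12] 8/3 → 1 ('e')
  [13] 3/4 → 1 ('e')
  [14] 4/10 → 0 ('')
  [15] 10/17 → 1 ('f')
  [16] 17/21 → 0 ('')
  [17] 21/13 → 1 ('g')
  [18] 13/5 → 1 ('g')
  [19] 5/2 → 1 ('g')
  [20] 2/16 → 1 ('g')
  [21] 16/1 → 1 ('g')

[0, 1, 0, 0, 1, 1, 1, 2, 2, 0, 1, 0, 1, 1, 0, 1, 0, 1, 1, 1, 1, 1]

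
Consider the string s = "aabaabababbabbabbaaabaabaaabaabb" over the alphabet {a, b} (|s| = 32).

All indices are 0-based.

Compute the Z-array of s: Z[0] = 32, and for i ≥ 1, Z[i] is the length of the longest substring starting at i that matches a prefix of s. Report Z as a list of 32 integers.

[32, 1, 0, 4, 1, 0, 1, 0, 1, 0, 0, 1, 0, 0, 1, 0, 0, 2, 7, 1, 0, 5, 1, 0, 2, 6, 1, 0, 3, 1, 0, 0]

Z[0]=32
i=1: outside box; Z[1]=1 grow→box=[1,2)
i=2: outside box; Z[2]=0
i=3: outside box; Z[3]=4 grow→box=[3,7)
i=4: min(r-i=3, Z[1]=1)=1; Z[4]=1
i=5: min(r-i=2, Z[2]=0)=0; Z[5]=0
i=6: min(r-i=1, Z[3]=4)=1; Z[6]=1
i=7: outside box; Z[7]=0
i=8: outside box; Z[8]=1 grow→box=[8,9)
i=9: outside box; Z[9]=0
i=10: outside box; Z[10]=0
i=11: outside box; Z[11]=1 grow→box=[11,12)
i=12: outside box; Z[12]=0
i=13: outside box; Z[13]=0
i=14: outside box; Z[14]=1 grow→box=[14,15)
i=15: outside box; Z[15]=0
i=16: outside box; Z[16]=0
i=17: outside box; Z[17]=2 grow→box=[17,19)
i=18: min(r-i=1, Z[1]=1)=1; Z[18]=7 grow→box=[18,25)
i=19: min(r-i=6, Z[1]=1)=1; Z[19]=1
i=20: min(r-i=5, Z[2]=0)=0; Z[20]=0
i=21: min(r-i=4, Z[3]=4)=4; Z[21]=5 grow→box=[21,26)
i=22: min(r-i=4, Z[1]=1)=1; Z[22]=1
i=23: min(r-i=3, Z[2]=0)=0; Z[23]=0
i=24: min(r-i=2, Z[3]=4)=2; Z[24]=2
i=25: min(r-i=1, Z[4]=1)=1; Z[25]=6 grow→box=[25,31)
i=26: min(r-i=5, Z[1]=1)=1; Z[26]=1
i=27: min(r-i=4, Z[2]=0)=0; Z[27]=0
i=28: min(r-i=3, Z[3]=4)=3; Z[28]=3
i=29: min(r-i=2, Z[4]=1)=1; Z[29]=1
i=30: min(r-i=1, Z[5]=0)=0; Z[30]=0
i=31: outside box; Z[31]=0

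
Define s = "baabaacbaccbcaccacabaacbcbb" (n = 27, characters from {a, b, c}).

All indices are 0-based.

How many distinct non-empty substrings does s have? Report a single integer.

323

rank | idx | suffix
   0 |   1 | aabaacbaccbcaccacabaacbcbb
   1 |   4 | aacbaccbcaccacabaacbcbb
   2 |  20 | aacbcbb
   3 |   2 | abaacbaccbcaccacabaacbcbb
   4 |  18 | abaacbcbb
   5 |  16 | acabaacbcbb
   6 |   5 | acbaccbcaccacabaacbcbb
   7 |  21 | acbcbb
   8 |  13 | accacabaacbcbb
   9 |   8 | accbcaccacabaacbcbb
  10 |  26 | b
  11 |   0 | baabaacbaccbcaccacabaacbcbb
  12 |   3 | baacbaccbcaccacabaacbcbb
  13 |  19 | baacbcbb
  14 |   7 | baccbcaccacabaacbcbb
  15 |  25 | bb
  16 |  11 | bcaccacabaacbcbb
  17 |  23 | bcbb
  18 |  17 | cabaacbcbb
  19 |  15 | cacabaacbcbb
  20 |  12 | caccacabaacbcbb
  21 |   6 | cbaccbcaccacabaacbcbb
  22 |  24 | cbb
  23 |  10 | cbcaccacabaacbcbb
  24 |  22 | cbcbb
  25 |  14 | ccacabaacbcbb
  26 |   9 | ccbcaccacabaacbcbb

SA = [1, 4, 20, 2, 18, 16, 5, 21, 13, 8, 26, 0, 3, 19, 7, 25, 11, 23, 17, 15, 12, 6, 24, 10, 22, 14, 9]
[i] adj suffixes → lcp
  [1] 1/4 → 2 ('aa')
  [2] 4/20 → 4 ('aacb')
  [3] 20/2 → 1 ('a')
  [4] 2/18 → 6 ('abaacb')
  [5] 18/16 → 1 ('a')
  [6] 16/5 → 2 ('ac')
  [7] 5/21 → 3 ('acb')
  [8] 21/13 → 2 ('ac')
  [9] 13/8 → 3 ('acc')
  [10] 8/26 → 0 ('')
  [11] 26/0 → 1 ('b')
  [12] 0/3 → 3 ('baa')
  [13] 3/19 → 5 ('baacb')
  [14] 19/7 → 2 ('ba')
  [15] 7/25 → 1 ('b')
  [16] 25/11 → 1 ('b')
  [17] 11/23 → 2 ('bc')
  [18] 23/17 → 0 ('')
  [19] 17/15 → 2 ('ca')
  [20] 15/12 → 3 ('cac')
  [21] 12/6 → 1 ('c')
  [22] 6/24 → 2 ('cb')
  [23] 24/10 → 2 ('cb')
  [24] 10/22 → 3 ('cbc')
  [25] 22/14 → 1 ('c')
  [26] 14/9 → 2 ('cc')

n(n+1)/2 = 27·28/2 = 378
Σ LCP = 0 + 2 + 4 + 1 + 6 + 1 + 2 + 3 + 2 + 3 + 0 + 1 + 3 + 5 + 2 + 1 + 1 + 2 + 0 + 2 + 3 + 1 + 2 + 2 + 3 + 1 + 2 = 55
distinct = 378 − 55 = 323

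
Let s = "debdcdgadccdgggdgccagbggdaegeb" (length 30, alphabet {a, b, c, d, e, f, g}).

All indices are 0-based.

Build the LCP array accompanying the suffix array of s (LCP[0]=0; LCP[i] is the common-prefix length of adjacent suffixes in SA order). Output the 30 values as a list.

rank→(start, suffix):
  0 → (7, 'adccdgggdgccagbggdaegeb')
  1 → (25, 'aegeb')
  2 → (19, 'agbggdaegeb')
  3 → (29, 'b')
  4 → (2, 'bdcdgadccdgggdgccagbggdaegeb')
  5 → (21, 'bggdaegeb')
  6 → (18, 'cagbggdaegeb')
  7 → (17, 'ccagbggdaegeb')
  8 → (9, 'ccdgggdgccagbggdaegeb')
  9 → (4, 'cdgadccdgggdgccagbggdaegeb')
  10 → (10, 'cdgggdgccagbggdaegeb')
  11 → (24, 'daegeb')
  12 → (8, 'dccdgggdgccagbggdaegeb')
  13 → (3, 'dcdgadccdgggdgccagbggdaegeb')
  14 → (0, 'debdcdgadccdgggdgccagbggdaegeb')
  15 → (5, 'dgadccdgggdgccagbggdaegeb')
  16 → (15, 'dgccagbggdaegeb')
  17 → (11, 'dgggdgccagbggdaegeb')
  18 → (28, 'eb')
  19 → (1, 'ebdcdgadccdgggdgccagbggdaegeb')
  20 → (26, 'egeb')
  21 → (6, 'gadccdgggdgccagbggdaegeb')
  22 → (20, 'gbggdaegeb')
  23 → (16, 'gccagbggdaegeb')
  24 → (23, 'gdaegeb')
  25 → (14, 'gdgccagbggdaegeb')
  26 → (27, 'geb')
  27 → (22, 'ggdaegeb')
  28 → (13, 'ggdgccagbggdaegeb')
  29 → (12, 'gggdgccagbggdaegeb')

SA = [7, 25, 19, 29, 2, 21, 18, 17, 9, 4, 10, 24, 8, 3, 0, 5, 15, 11, 28, 1, 26, 6, 20, 16, 23, 14, 27, 22, 13, 12]
[i] adj suffixes → lcp
  [1] 7/25 → 1 ('a')
  [2] 25/19 → 1 ('a')
  [3] 19/29 → 0 ('')
  [4] 29/2 → 1 ('b')
  [5] 2/21 → 1 ('b')
  [6] 21/18 → 0 ('')
  [7] 18/17 → 1 ('c')
  [8] 17/9 → 2 ('cc')
  [9] 9/4 → 1 ('c')
  [10] 4/10 → 3 ('cdg')
  [11] 10/24 → 0 ('')
  [12] 24/8 → 1 ('d')
  [13] 8/3 → 2 ('dc')
  [14] 3/0 → 1 ('d')
  [15] 0/5 → 1 ('d')
  [16] 5/15 → 2 ('dg')
  [17] 15/11 → 2 ('dg')
  [18] 11/28 → 0 ('')
  [19] 28/1 → 2 ('eb')
  [20] 1/26 → 1 ('e')
  [21] 26/6 → 0 ('')
  [22] 6/20 → 1 ('g')
  [23] 20/16 → 1 ('g')
  [24] 16/23 → 1 ('g')
  [25] 23/14 → 2 ('gd')
  [26] 14/27 → 1 ('g')
  [27] 27/22 → 1 ('g')
  [28] 22/13 → 3 ('ggd')
  [29] 13/12 → 2 ('gg')

[0, 1, 1, 0, 1, 1, 0, 1, 2, 1, 3, 0, 1, 2, 1, 1, 2, 2, 0, 2, 1, 0, 1, 1, 1, 2, 1, 1, 3, 2]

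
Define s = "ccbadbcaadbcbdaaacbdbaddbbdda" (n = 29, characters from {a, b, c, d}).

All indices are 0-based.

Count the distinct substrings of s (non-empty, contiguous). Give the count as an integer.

sorted suffixes:
  #0 SA[0]=28  'a'
  #1 SA[1]=14  'aaacbdbaddbbdda'
  #2 SA[2]=15  'aacbdbaddbbdda'
  #3 SA[3]=7  'aadbcbdaaacbdbaddbbdda'
  #4 SA[4]=16  'acbdbaddbbdda'
  #5 SA[5]=3  'adbcaadbcbdaaacbdbaddbbdda'
  #6 SA[6]=8  'adbcbdaaacbdbaddbbdda'
  #7 SA[7]=21  'addbbdda'
  #8 SA[8]=2  'badbcaadbcbdaaacbdbaddbbdda'
  #9 SA[9]=20  'baddbbdda'
  #10 SA[10]=24  'bbdda'
  #11 SA[11]=5  'bcaadbcbdaaacbdbaddbbdda'
  #12 SA[12]=10  'bcbdaaacbdbaddbbdda'
  #13 SA[13]=12  'bdaaacbdbaddbbdda'
  #14 SA[14]=18  'bdbaddbbdda'
  #15 SA[15]=25  'bdda'
  #16 SA[16]=6  'caadbcbdaaacbdbaddbbdda'
  #17 SA[17]=1  'cbadbcaadbcbdaaacbdbaddbbdda'
  #18 SA[18]=11  'cbdaaacbdbaddbbdda'
  #19 SA[19]=17  'cbdbaddbbdda'
  #20 SA[20]=0  'ccbadbcaadbcbdaaacbdbaddbbdda'
  #21 SA[21]=27  'da'
  #22 SA[22]=13  'daaacbdbaddbbdda'
  #23 SA[23]=19  'dbaddbbdda'
  #24 SA[24]=23  'dbbdda'
  #25 SA[25]=4  'dbcaadbcbdaaacbdbaddbbdda'
  #26 SA[26]=9  'dbcbdaaacbdbaddbbdda'
  #27 SA[27]=26  'dda'
  #28 SA[28]=22  'ddbbdda'

SA = [28, 14, 15, 7, 16, 3, 8, 21, 2, 20, 24, 5, 10, 12, 18, 25, 6, 1, 11, 17, 0, 27, 13, 19, 23, 4, 9, 26, 22]
rank  pair      lcp
   1  s[28:],s[14:]  1  'a'
   2  s[14:],s[15:]  2  'aa'
   3  s[15:],s[7:]  2  'aa'
   4  s[7:],s[16:]  1  'a'
   5  s[16:],s[3:]  1  'a'
   6  s[3:],s[8:]  4  'adbc'
   7  s[8:],s[21:]  2  'ad'
   8  s[21:],s[2:]  0  ''
   9  s[2:],s[20:]  3  'bad'
  10  s[20:],s[24:]  1  'b'
  11  s[24:],s[5:]  1  'b'
  12  s[5:],s[10:]  2  'bc'
  13  s[10:],s[12:]  1  'b'
  14  s[12:],s[18:]  2  'bd'
  15  s[18:],s[25:]  2  'bd'
  16  s[25:],s[6:]  0  ''
  17  s[6:],s[1:]  1  'c'
  18  s[1:],s[11:]  2  'cb'
  19  s[11:],s[17:]  3  'cbd'
  20  s[17:],s[0:]  1  'c'
  21  s[0:],s[27:]  0  ''
  22  s[27:],s[13:]  2  'da'
  23  s[13:],s[19:]  1  'd'
  24  s[19:],s[23:]  2  'db'
  25  s[23:],s[4:]  2  'db'
  26  s[4:],s[9:]  3  'dbc'
  27  s[9:],s[26:]  1  'd'
  28  s[26:],s[22:]  2  'dd'

n(n+1)/2 = 29·30/2 = 435
Σ LCP = 0 + 1 + 2 + 2 + 1 + 1 + 4 + 2 + 0 + 3 + 1 + 1 + 2 + 1 + 2 + 2 + 0 + 1 + 2 + 3 + 1 + 0 + 2 + 1 + 2 + 2 + 3 + 1 + 2 = 45
distinct = 435 − 45 = 390

390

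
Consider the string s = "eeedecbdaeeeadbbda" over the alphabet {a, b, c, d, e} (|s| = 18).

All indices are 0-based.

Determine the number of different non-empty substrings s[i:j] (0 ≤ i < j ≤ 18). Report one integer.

151

rank→(start, suffix):
  0 → (17, 'a')
  1 → (12, 'adbbda')
  2 → (8, 'aeeeadbbda')
  3 → (14, 'bbda')
  4 → (15, 'bda')
  5 → (6, 'bdaeeeadbbda')
  6 → (5, 'cbdaeeeadbbda')
  7 → (16, 'da')
  8 → (7, 'daeeeadbbda')
  9 → (13, 'dbbda')
  10 → (3, 'decbdaeeeadbbda')
  11 → (11, 'eadbbda')
  12 → (4, 'ecbdaeeeadbbda')
  13 → (2, 'edecbdaeeeadbbda')
  14 → (10, 'eeadbbda')
  15 → (1, 'eedecbdaeeeadbbda')
  16 → (9, 'eeeadbbda')
  17 → (0, 'eeedecbdaeeeadbbda')

SA = [17, 12, 8, 14, 15, 6, 5, 16, 7, 13, 3, 11, 4, 2, 10, 1, 9, 0]
i: (SA[i-1],SA[i]) lcp shared
  1: (17,12) 1 'a'
  2: (12,8) 1 'a'
  3: (8,14) 0 ''
  4: (14,15) 1 'b'
  5: (15,6) 3 'bda'
  6: (6,5) 0 ''
  7: (5,16) 0 ''
  8: (16,7) 2 'da'
  9: (7,13) 1 'd'
  10: (13,3) 1 'd'
  11: (3,11) 0 ''
  12: (11,4) 1 'e'
  13: (4,2) 1 'e'
  14: (2,10) 1 'e'
  15: (10,1) 2 'ee'
  16: (1,9) 2 'ee'
  17: (9,0) 3 'eee'

n(n+1)/2 = 18·19/2 = 171
Σ LCP = 0 + 1 + 1 + 0 + 1 + 3 + 0 + 0 + 2 + 1 + 1 + 0 + 1 + 1 + 1 + 2 + 2 + 3 = 20
distinct = 171 − 20 = 151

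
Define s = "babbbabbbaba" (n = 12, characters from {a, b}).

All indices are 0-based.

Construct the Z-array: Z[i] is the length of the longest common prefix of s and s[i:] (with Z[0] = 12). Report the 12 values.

Z[0]=12
i=1: i≥r, start 0; Z[1]=0
i=2: i≥r, start 0; Z[2]=1 scan→box=[2,3)
i=3: i≥r, start 0; Z[3]=1 scan→box=[3,4)
i=4: i≥r, start 0; Z[4]=7 scan→box=[4,11)
i=5: min(r-i=6, Z[1]=0)=0; Z[5]=0
i=6: min(r-i=5, Z[2]=1)=1; Z[6]=1
i=7: min(r-i=4, Z[3]=1)=1; Z[7]=1
i=8: min(r-i=3, Z[4]=7)=3; Z[8]=3
i=9: min(r-i=2, Z[5]=0)=0; Z[9]=0
i=10: min(r-i=1, Z[6]=1)=1; Z[10]=2 scan→box=[10,12)
i=11: min(r-i=1, Z[1]=0)=0; Z[11]=0

[12, 0, 1, 1, 7, 0, 1, 1, 3, 0, 2, 0]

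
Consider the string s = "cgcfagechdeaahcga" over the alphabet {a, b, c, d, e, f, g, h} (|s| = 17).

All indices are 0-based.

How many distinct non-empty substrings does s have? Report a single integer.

142

rank | idx | suffix
   0 |  16 | a
   1 |  11 | aahcga
   2 |   4 | agechdeaahcga
   3 |  12 | ahcga
   4 |   2 | cfagechdeaahcga
   5 |  14 | cga
   6 |   0 | cgcfagechdeaahcga
   7 |   7 | chdeaahcga
   8 |   9 | deaahcga
   9 |  10 | eaahcga
  10 |   6 | echdeaahcga
  11 |   3 | fagechdeaahcga
  12 |  15 | ga
  13 |   1 | gcfagechdeaahcga
  14 |   5 | gechdeaahcga
  15 |  13 | hcga
  16 |   8 | hdeaahcga

SA = [16, 11, 4, 12, 2, 14, 0, 7, 9, 10, 6, 3, 15, 1, 5, 13, 8]
rank  pair      lcp
   1  s[16:],s[11:]  1  'a'
   2  s[11:],s[4:]  1  'a'
   3  s[4:],s[12:]  1  'a'
   4  s[12:],s[2:]  0  ''
   5  s[2:],s[14:]  1  'c'
   6  s[14:],s[0:]  2  'cg'
   7  s[0:],s[7:]  1  'c'
   8  s[7:],s[9:]  0  ''
   9  s[9:],s[10:]  0  ''
  10  s[10:],s[6:]  1  'e'
  11  s[6:],s[3:]  0  ''
  12  s[3:],s[15:]  0  ''
  13  s[15:],s[1:]  1  'g'
  14  s[1:],s[5:]  1  'g'
  15  s[5:],s[13:]  0  ''
  16  s[13:],s[8:]  1  'h'

n(n+1)/2 = 17·18/2 = 153
Σ LCP = 0 + 1 + 1 + 1 + 0 + 1 + 2 + 1 + 0 + 0 + 1 + 0 + 0 + 1 + 1 + 0 + 1 = 11
distinct = 153 − 11 = 142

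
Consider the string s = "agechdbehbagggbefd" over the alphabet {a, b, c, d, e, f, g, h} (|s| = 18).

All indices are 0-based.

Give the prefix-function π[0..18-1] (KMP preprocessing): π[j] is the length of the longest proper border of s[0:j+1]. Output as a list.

[0, 0, 0, 0, 0, 0, 0, 0, 0, 0, 1, 2, 0, 0, 0, 0, 0, 0]

π[0] = 0
j=1 s[j]='g': π[1]=0 (border '')
j=2 s[j]='e': π[2]=0 (border '')
j=3 s[j]='c': π[3]=0 (border '')
j=4 s[j]='h': π[4]=0 (border '')
j=5 s[j]='d': π[5]=0 (border '')
j=6 s[j]='b': π[6]=0 (border '')
j=7 s[j]='e': π[7]=0 (border '')
j=8 s[j]='h': π[8]=0 (border '')
j=9 s[j]='b': π[9]=0 (border '')
j=10 s[j]='a': π[10]=1 (border 'a')
j=11 s[j]='g': π[11]=2 (border 'ag')
j=12 s[j]='g': k: 2→0; π[12]=0 (border '')
j=13 s[j]='g': π[13]=0 (border '')
j=14 s[j]='b': π[14]=0 (border '')
j=15 s[j]='e': π[15]=0 (border '')
j=16 s[j]='f': π[16]=0 (border '')
j=17 s[j]='d': π[17]=0 (border '')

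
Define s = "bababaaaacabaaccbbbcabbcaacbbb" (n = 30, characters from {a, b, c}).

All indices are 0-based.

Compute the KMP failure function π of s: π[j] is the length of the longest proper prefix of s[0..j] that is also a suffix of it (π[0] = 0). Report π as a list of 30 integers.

π[0] = 0
j=1 s[j]='a': π[1]=0 (border '')
j=2 s[j]='b': π[2]=1 (border 'b')
j=3 s[j]='a': π[3]=2 (border 'ba')
j=4 s[j]='b': π[4]=3 (border 'bab')
j=5 s[j]='a': π[5]=4 (border 'baba')
j=6 s[j]='a': k: 4→2→0; π[6]=0 (border '')
j=7 s[j]='a': π[7]=0 (border '')
j=8 s[j]='a': π[8]=0 (border '')
j=9 s[j]='c': π[9]=0 (border '')
j=10 s[j]='a': π[10]=0 (border '')
j=11 s[j]='b': π[11]=1 (border 'b')
j=12 s[j]='a': π[12]=2 (border 'ba')
j=13 s[j]='a': k: 2→0; π[13]=0 (border '')
j=14 s[j]='c': π[14]=0 (border '')
j=15 s[j]='c': π[15]=0 (border '')
j=16 s[j]='b': π[16]=1 (border 'b')
j=17 s[j]='b': k: 1→0; π[17]=1 (border 'b')
j=18 s[j]='b': k: 1→0; π[18]=1 (border 'b')
j=19 s[j]='c': k: 1→0; π[19]=0 (border '')
j=20 s[j]='a': π[20]=0 (border '')
j=21 s[j]='b': π[21]=1 (border 'b')
j=22 s[j]='b': k: 1→0; π[22]=1 (border 'b')
j=23 s[j]='c': k: 1→0; π[23]=0 (border '')
j=24 s[j]='a': π[24]=0 (border '')
j=25 s[j]='a': π[25]=0 (border '')
j=26 s[j]='c': π[26]=0 (border '')
j=27 s[j]='b': π[27]=1 (border 'b')
j=28 s[j]='b': k: 1→0; π[28]=1 (border 'b')
j=29 s[j]='b': k: 1→0; π[29]=1 (border 'b')

[0, 0, 1, 2, 3, 4, 0, 0, 0, 0, 0, 1, 2, 0, 0, 0, 1, 1, 1, 0, 0, 1, 1, 0, 0, 0, 0, 1, 1, 1]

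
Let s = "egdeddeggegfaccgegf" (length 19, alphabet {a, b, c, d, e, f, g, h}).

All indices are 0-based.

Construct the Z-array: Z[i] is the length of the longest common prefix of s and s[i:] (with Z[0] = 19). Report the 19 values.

Z[0]=19
i=1: outside box; Z[1]=0
i=2: outside box; Z[2]=0
i=3: outside box; Z[3]=1 grow→box=[3,4)
i=4: outside box; Z[4]=0
i=5: outside box; Z[5]=0
i=6: outside box; Z[6]=2 grow→box=[6,8)
i=7: min(r-i=1, Z[1]=0)=0; Z[7]=0
i=8: outside box; Z[8]=0
i=9: outside box; Z[9]=2 grow→box=[9,11)
i=10: min(r-i=1, Z[1]=0)=0; Z[10]=0
i=11: outside box; Z[11]=0
i=12: outside box; Z[12]=0
i=13: outside box; Z[13]=0
i=14: outside box; Z[14]=0
i=15: outside box; Z[15]=0
i=16: outside box; Z[16]=2 grow→box=[16,18)
i=17: min(r-i=1, Z[1]=0)=0; Z[17]=0
i=18: outside box; Z[18]=0

[19, 0, 0, 1, 0, 0, 2, 0, 0, 2, 0, 0, 0, 0, 0, 0, 2, 0, 0]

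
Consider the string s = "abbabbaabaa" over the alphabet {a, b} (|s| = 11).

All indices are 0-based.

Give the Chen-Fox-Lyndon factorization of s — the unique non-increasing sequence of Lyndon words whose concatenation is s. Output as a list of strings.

["abb", "abb", "aab", "a", "a"]

emit factor 1: 'abb' (i=0, period=3)
emit factor 2: 'abb' (i=3, period=3)
emit factor 3: 'aab' (i=6, period=3)
emit factor 4: 'a' (i=9, period=1)
emit factor 5: 'a' (i=10, period=1)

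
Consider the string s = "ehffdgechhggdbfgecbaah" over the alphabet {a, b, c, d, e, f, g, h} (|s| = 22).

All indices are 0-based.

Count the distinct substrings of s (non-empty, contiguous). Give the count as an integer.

236

rank→(start, suffix):
  0 → (19, 'aah')
  1 → (20, 'ah')
  2 → (18, 'baah')
  3 → (13, 'bfgecbaah')
  4 → (17, 'cbaah')
  5 → (7, 'chhggdbfgecbaah')
  6 → (12, 'dbfgecbaah')
  7 → (4, 'dgechhggdbfgecbaah')
  8 → (16, 'ecbaah')
  9 → (6, 'echhggdbfgecbaah')
  10 → (0, 'ehffdgechhggdbfgecbaah')
  11 → (3, 'fdgechhggdbfgecbaah')
  12 → (2, 'ffdgechhggdbfgecbaah')
  13 → (14, 'fgecbaah')
  14 → (11, 'gdbfgecbaah')
  15 → (15, 'gecbaah')
  16 → (5, 'gechhggdbfgecbaah')
  17 → (10, 'ggdbfgecbaah')
  18 → (21, 'h')
  19 → (1, 'hffdgechhggdbfgecbaah')
  20 → (9, 'hggdbfgecbaah')
  21 → (8, 'hhggdbfgecbaah')

SA = [19, 20, 18, 13, 17, 7, 12, 4, 16, 6, 0, 3, 2, 14, 11, 15, 5, 10, 21, 1, 9, 8]
i: (SA[i-1],SA[i]) lcp shared
  1: (19,20) 1 'a'
  2: (20,18) 0 ''
  3: (18,13) 1 'b'
  4: (13,17) 0 ''
  5: (17,7) 1 'c'
  6: (7,12) 0 ''
  7: (12,4) 1 'd'
  8: (4,16) 0 ''
  9: (16,6) 2 'ec'
  10: (6,0) 1 'e'
  11: (0,3) 0 ''
  12: (3,2) 1 'f'
  13: (2,14) 1 'f'
  14: (14,11) 0 ''
  15: (11,15) 1 'g'
  16: (15,5) 3 'gec'
  17: (5,10) 1 'g'
  18: (10,21) 0 ''
  19: (21,1) 1 'h'
  20: (1,9) 1 'h'
  21: (9,8) 1 'h'

n(n+1)/2 = 22·23/2 = 253
Σ LCP = 0 + 1 + 0 + 1 + 0 + 1 + 0 + 1 + 0 + 2 + 1 + 0 + 1 + 1 + 0 + 1 + 3 + 1 + 0 + 1 + 1 + 1 = 17
distinct = 253 − 17 = 236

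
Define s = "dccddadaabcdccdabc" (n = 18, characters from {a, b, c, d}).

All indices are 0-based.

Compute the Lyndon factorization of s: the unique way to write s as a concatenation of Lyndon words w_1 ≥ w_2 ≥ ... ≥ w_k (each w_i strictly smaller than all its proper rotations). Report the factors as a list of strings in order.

["d", "ccdd", "ad", "aabcdccdabc"]

emit factor 1: 'd' (i=0, period=1)
emit factor 2: 'ccdd' (i=1, period=4)
emit factor 3: 'ad' (i=5, period=2)
emit factor 4: 'aabcdccdabc' (i=7, period=11)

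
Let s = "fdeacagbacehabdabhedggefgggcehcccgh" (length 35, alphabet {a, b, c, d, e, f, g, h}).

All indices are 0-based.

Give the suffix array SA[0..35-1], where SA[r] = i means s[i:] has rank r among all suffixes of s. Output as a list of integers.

rank→(start, suffix):
  0 → (12, 'abdabhedggefgggcehcccgh')
  1 → (15, 'abhedggefgggcehcccgh')
  2 → (3, 'acagbacehabdabhedggefgggcehcccgh')
  3 → (8, 'acehabdabhedggefgggcehcccgh')
  4 → (5, 'agbacehabdabhedggefgggcehcccgh')
  5 → (7, 'bacehabdabhedggefgggcehcccgh')
  6 → (13, 'bdabhedggefgggcehcccgh')
  7 → (16, 'bhedggefgggcehcccgh')
  8 → (4, 'cagbacehabdabhedggefgggcehcccgh')
  9 → (30, 'cccgh')
  10 → (31, 'ccgh')
  11 → (9, 'cehabdabhedggefgggcehcccgh')
  12 → (27, 'cehcccgh')
  13 → (32, 'cgh')
  14 → (14, 'dabhedggefgggcehcccgh')
  15 → (1, 'deacagbacehabdabhedggefgggcehcccgh')
  16 → (19, 'dggefgggcehcccgh')
  17 → (2, 'eacagbacehabdabhedggefgggcehcccgh')
  18 → (18, 'edggefgggcehcccgh')
  19 → (22, 'efgggcehcccgh')
  20 → (10, 'ehabdabhedggefgggcehcccgh')
  21 → (28, 'ehcccgh')
  22 → (0, 'fdeacagbacehabdabhedggefgggcehcccgh')
  23 → (23, 'fgggcehcccgh')
  24 → (6, 'gbacehabdabhedggefgggcehcccgh')
  25 → (26, 'gcehcccgh')
  26 → (21, 'gefgggcehcccgh')
  27 → (25, 'ggcehcccgh')
  28 → (20, 'ggefgggcehcccgh')
  29 → (24, 'gggcehcccgh')
  30 → (33, 'gh')
  31 → (34, 'h')
  32 → (11, 'habdabhedggefgggcehcccgh')
  33 → (29, 'hcccgh')
  34 → (17, 'hedggefgggcehcccgh')

[12, 15, 3, 8, 5, 7, 13, 16, 4, 30, 31, 9, 27, 32, 14, 1, 19, 2, 18, 22, 10, 28, 0, 23, 6, 26, 21, 25, 20, 24, 33, 34, 11, 29, 17]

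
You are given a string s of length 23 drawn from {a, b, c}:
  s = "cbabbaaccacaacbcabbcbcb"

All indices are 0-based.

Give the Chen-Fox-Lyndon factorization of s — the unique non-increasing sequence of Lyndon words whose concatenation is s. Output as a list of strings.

emit factor 1: 'c' (i=0, period=1)
emit factor 2: 'b' (i=1, period=1)
emit factor 3: 'abb' (i=2, period=3)
emit factor 4: 'aaccac' (i=5, period=6)
emit factor 5: 'aacbcabbcbcb' (i=11, period=12)

["c", "b", "abb", "aaccac", "aacbcabbcbcb"]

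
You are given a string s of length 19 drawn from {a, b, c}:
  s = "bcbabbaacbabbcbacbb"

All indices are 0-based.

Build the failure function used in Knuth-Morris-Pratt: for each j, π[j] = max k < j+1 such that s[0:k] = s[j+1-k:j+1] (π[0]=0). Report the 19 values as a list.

[0, 0, 1, 0, 1, 1, 0, 0, 0, 1, 0, 1, 1, 2, 3, 4, 0, 1, 1]

π[0] = 0
j=1 s[j]='c': π[1]=0 (border '')
j=2 s[j]='b': π[2]=1 (border 'b')
j=3 s[j]='a': k: 1→0; π[3]=0 (border '')
j=4 s[j]='b': π[4]=1 (border 'b')
j=5 s[j]='b': k: 1→0; π[5]=1 (border 'b')
j=6 s[j]='a': k: 1→0; π[6]=0 (border '')
j=7 s[j]='a': π[7]=0 (border '')
j=8 s[j]='c': π[8]=0 (border '')
j=9 s[j]='b': π[9]=1 (border 'b')
j=10 s[j]='a': k: 1→0; π[10]=0 (border '')
j=11 s[j]='b': π[11]=1 (border 'b')
j=12 s[j]='b': k: 1→0; π[12]=1 (border 'b')
j=13 s[j]='c': π[13]=2 (border 'bc')
j=14 s[j]='b': π[14]=3 (border 'bcb')
j=15 s[j]='a': π[15]=4 (border 'bcba')
j=16 s[j]='c': k: 4→0; π[16]=0 (border '')
j=17 s[j]='b': π[17]=1 (border 'b')
j=18 s[j]='b': k: 1→0; π[18]=1 (border 'b')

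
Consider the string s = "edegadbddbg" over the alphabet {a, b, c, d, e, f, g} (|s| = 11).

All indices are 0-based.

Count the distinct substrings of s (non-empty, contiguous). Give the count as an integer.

rank→(start, suffix):
  0 → (4, 'adbddbg')
  1 → (6, 'bddbg')
  2 → (9, 'bg')
  3 → (5, 'dbddbg')
  4 → (8, 'dbg')
  5 → (7, 'ddbg')
  6 → (1, 'degadbddbg')
  7 → (0, 'edegadbddbg')
  8 → (2, 'egadbddbg')
  9 → (10, 'g')
  10 → (3, 'gadbddbg')

SA = [4, 6, 9, 5, 8, 7, 1, 0, 2, 10, 3]
[i] adj suffixes → lcp
  [1] 4/6 → 0 ('')
  [2] 6/9 → 1 ('b')
  [3] 9/5 → 0 ('')
  [4] 5/8 → 2 ('db')
  [5] 8/7 → 1 ('d')
  [6] 7/1 → 1 ('d')
  [7] 1/0 → 0 ('')
  [8] 0/2 → 1 ('e')
  [9] 2/10 → 0 ('')
  [10] 10/3 → 1 ('g')

n(n+1)/2 = 11·12/2 = 66
Σ LCP = 0 + 0 + 1 + 0 + 2 + 1 + 1 + 0 + 1 + 0 + 1 = 7
distinct = 66 − 7 = 59

59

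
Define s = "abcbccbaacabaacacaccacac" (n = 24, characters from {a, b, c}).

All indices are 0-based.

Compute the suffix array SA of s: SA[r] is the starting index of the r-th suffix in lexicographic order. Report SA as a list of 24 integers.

[7, 12, 10, 0, 22, 8, 20, 13, 15, 17, 6, 11, 1, 3, 23, 9, 21, 19, 14, 16, 5, 2, 18, 4]

rank→(start, suffix):
  0 → (7, 'aacabaacacaccacac')
  1 → (12, 'aacacaccacac')
  2 → (10, 'abaacacaccacac')
  3 → (0, 'abcbccbaacabaacacaccacac')
  4 → (22, 'ac')
  5 → (8, 'acabaacacaccacac')
  6 → (20, 'acac')
  7 → (13, 'acacaccacac')
  8 → (15, 'acaccacac')
  9 → (17, 'accacac')
  10 → (6, 'baacabaacacaccacac')
  11 → (11, 'baacacaccacac')
  12 → (1, 'bcbccbaacabaacacaccacac')
  13 → (3, 'bccbaacabaacacaccacac')
  14 → (23, 'c')
  15 → (9, 'cabaacacaccacac')
  16 → (21, 'cac')
  17 → (19, 'cacac')
  18 → (14, 'cacaccacac')
  19 → (16, 'caccacac')
  20 → (5, 'cbaacabaacacaccacac')
  21 → (2, 'cbccbaacabaacacaccacac')
  22 → (18, 'ccacac')
  23 → (4, 'ccbaacabaacacaccacac')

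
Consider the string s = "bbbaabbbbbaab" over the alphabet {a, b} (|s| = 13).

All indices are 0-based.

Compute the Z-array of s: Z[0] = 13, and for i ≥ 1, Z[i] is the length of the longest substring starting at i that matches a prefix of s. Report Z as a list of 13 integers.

[13, 2, 1, 0, 0, 3, 3, 6, 2, 1, 0, 0, 1]

Z[0]=13
i=1: fresh scan; Z[1]=2 extend→box=[1,3)
i=2: min(r-i=1, Z[1]=2)=1; Z[2]=1
i=3: fresh scan; Z[3]=0
i=4: fresh scan; Z[4]=0
i=5: fresh scan; Z[5]=3 extend→box=[5,8)
i=6: min(r-i=2, Z[1]=2)=2; Z[6]=3 extend→box=[6,9)
i=7: min(r-i=2, Z[1]=2)=2; Z[7]=6 extend→box=[7,13)
i=8: min(r-i=5, Z[1]=2)=2; Z[8]=2
i=9: min(r-i=4, Z[2]=1)=1; Z[9]=1
i=10: min(r-i=3, Z[3]=0)=0; Z[10]=0
i=11: min(r-i=2, Z[4]=0)=0; Z[11]=0
i=12: min(r-i=1, Z[5]=3)=1; Z[12]=1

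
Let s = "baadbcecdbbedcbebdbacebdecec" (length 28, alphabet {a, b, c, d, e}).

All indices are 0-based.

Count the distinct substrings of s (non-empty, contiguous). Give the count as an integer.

371

rank | idx | suffix
   0 |   1 | aadbcecdbbedcbebdbacebdecec
   1 |  19 | acebdecec
   2 |   2 | adbcecdbbedcbebdbacebdecec
   3 |   0 | baadbcecdbbedcbebdbacebdecec
   4 |  18 | bacebdecec
   5 |   9 | bbedcbebdbacebdecec
   6 |   4 | bcecdbbedcbebdbacebdecec
   7 |  16 | bdbacebdecec
   8 |  22 | bdecec
   9 |  14 | bebdbacebdecec
  10 |  10 | bedcbebdbacebdecec
  11 |  27 | c
  12 |  13 | cbebdbacebdecec
  13 |   7 | cdbbedcbebdbacebdecec
  14 |  20 | cebdecec
  15 |  25 | cec
  16 |   5 | cecdbbedcbebdbacebdecec
  17 |  17 | dbacebdecec
  18 |   8 | dbbedcbebdbacebdecec
  19 |   3 | dbcecdbbedcbebdbacebdecec
  20 |  12 | dcbebdbacebdecec
  21 |  23 | decec
  22 |  15 | ebdbacebdecec
  23 |  21 | ebdecec
  24 |  26 | ec
  25 |   6 | ecdbbedcbebdbacebdecec
  26 |  24 | ecec
  27 |  11 | edcbebdbacebdecec

SA = [1, 19, 2, 0, 18, 9, 4, 16, 22, 14, 10, 27, 13, 7, 20, 25, 5, 17, 8, 3, 12, 23, 15, 21, 26, 6, 24, 11]
rank  pair      lcp
   1  s[1:],s[19:]  1  'a'
   2  s[19:],s[2:]  1  'a'
   3  s[2:],s[0:]  0  ''
   4  s[0:],s[18:]  2  'ba'
   5  s[18:],s[9:]  1  'b'
   6  s[9:],s[4:]  1  'b'
   7  s[4:],s[16:]  1  'b'
   8  s[16:],s[22:]  2  'bd'
   9  s[22:],s[14:]  1  'b'
  10  s[14:],s[10:]  2  'be'
  11  s[10:],s[27:]  0  ''
  12  s[27:],s[13:]  1  'c'
  13  s[13:],s[7:]  1  'c'
  14  s[7:],s[20:]  1  'c'
  15  s[20:],s[25:]  2  'ce'
  16  s[25:],s[5:]  3  'cec'
  17  s[5:],s[17:]  0  ''
  18  s[17:],s[8:]  2  'db'
  19  s[8:],s[3:]  2  'db'
  20  s[3:],s[12:]  1  'd'
  21  s[12:],s[23:]  1  'd'
  22  s[23:],s[15:]  0  ''
  23  s[15:],s[21:]  3  'ebd'
  24  s[21:],s[26:]  1  'e'
  25  s[26:],s[6:]  2  'ec'
  26  s[6:],s[24:]  2  'ec'
  27  s[24:],s[11:]  1  'e'

n(n+1)/2 = 28·29/2 = 406
Σ LCP = 0 + 1 + 1 + 0 + 2 + 1 + 1 + 1 + 2 + 1 + 2 + 0 + 1 + 1 + 1 + 2 + 3 + 0 + 2 + 2 + 1 + 1 + 0 + 3 + 1 + 2 + 2 + 1 = 35
distinct = 406 − 35 = 371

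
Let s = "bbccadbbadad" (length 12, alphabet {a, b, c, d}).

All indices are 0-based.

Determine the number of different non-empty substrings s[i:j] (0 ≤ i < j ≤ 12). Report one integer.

67

rank→(start, suffix):
  0 → (10, 'ad')
  1 → (8, 'adad')
  2 → (4, 'adbbadad')
  3 → (7, 'badad')
  4 → (6, 'bbadad')
  5 → (0, 'bbccadbbadad')
  6 → (1, 'bccadbbadad')
  7 → (3, 'cadbbadad')
  8 → (2, 'ccadbbadad')
  9 → (11, 'd')
  10 → (9, 'dad')
  11 → (5, 'dbbadad')

SA = [10, 8, 4, 7, 6, 0, 1, 3, 2, 11, 9, 5]
i: (SA[i-1],SA[i]) lcp shared
  1: (10,8) 2 'ad'
  2: (8,4) 2 'ad'
  3: (4,7) 0 ''
  4: (7,6) 1 'b'
  5: (6,0) 2 'bb'
  6: (0,1) 1 'b'
  7: (1,3) 0 ''
  8: (3,2) 1 'c'
  9: (2,11) 0 ''
  10: (11,9) 1 'd'
  11: (9,5) 1 'd'

n(n+1)/2 = 12·13/2 = 78
Σ LCP = 0 + 2 + 2 + 0 + 1 + 2 + 1 + 0 + 1 + 0 + 1 + 1 = 11
distinct = 78 − 11 = 67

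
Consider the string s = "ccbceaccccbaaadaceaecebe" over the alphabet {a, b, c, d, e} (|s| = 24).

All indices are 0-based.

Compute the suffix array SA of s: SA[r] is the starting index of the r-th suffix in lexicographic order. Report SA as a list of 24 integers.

[11, 12, 5, 15, 13, 18, 10, 2, 22, 9, 1, 8, 0, 7, 6, 3, 16, 20, 14, 23, 4, 17, 21, 19]

rank→(start, suffix):
  0 → (11, 'aaadaceaecebe')
  1 → (12, 'aadaceaecebe')
  2 → (5, 'accccbaaadaceaecebe')
  3 → (15, 'aceaecebe')
  4 → (13, 'adaceaecebe')
  5 → (18, 'aecebe')
  6 → (10, 'baaadaceaecebe')
  7 → (2, 'bceaccccbaaadaceaecebe')
  8 → (22, 'be')
  9 → (9, 'cbaaadaceaecebe')
  10 → (1, 'cbceaccccbaaadaceaecebe')
  11 → (8, 'ccbaaadaceaecebe')
  12 → (0, 'ccbceaccccbaaadaceaecebe')
  13 → (7, 'cccbaaadaceaecebe')
  14 → (6, 'ccccbaaadaceaecebe')
  15 → (3, 'ceaccccbaaadaceaecebe')
  16 → (16, 'ceaecebe')
  17 → (20, 'cebe')
  18 → (14, 'daceaecebe')
  19 → (23, 'e')
  20 → (4, 'eaccccbaaadaceaecebe')
  21 → (17, 'eaecebe')
  22 → (21, 'ebe')
  23 → (19, 'ecebe')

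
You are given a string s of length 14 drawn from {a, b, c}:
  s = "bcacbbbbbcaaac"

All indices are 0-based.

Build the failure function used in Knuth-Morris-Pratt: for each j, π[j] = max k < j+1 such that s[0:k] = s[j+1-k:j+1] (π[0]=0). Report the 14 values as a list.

[0, 0, 0, 0, 1, 1, 1, 1, 1, 2, 3, 0, 0, 0]

π[0] = 0
j=1 s[j]='c': π[1]=0 (border '')
j=2 s[j]='a': π[2]=0 (border '')
j=3 s[j]='c': π[3]=0 (border '')
j=4 s[j]='b': π[4]=1 (border 'b')
j=5 s[j]='b': k: 1→0; π[5]=1 (border 'b')
j=6 s[j]='b': k: 1→0; π[6]=1 (border 'b')
j=7 s[j]='b': k: 1→0; π[7]=1 (border 'b')
j=8 s[j]='b': k: 1→0; π[8]=1 (border 'b')
j=9 s[j]='c': π[9]=2 (border 'bc')
j=10 s[j]='a': π[10]=3 (border 'bca')
j=11 s[j]='a': k: 3→0; π[11]=0 (border '')
j=12 s[j]='a': π[12]=0 (border '')
j=13 s[j]='c': π[13]=0 (border '')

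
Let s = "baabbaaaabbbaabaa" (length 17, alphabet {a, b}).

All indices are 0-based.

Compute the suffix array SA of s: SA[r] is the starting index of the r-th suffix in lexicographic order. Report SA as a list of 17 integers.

sorted suffixes:
  #0 SA[0]=16  'a'
  #1 SA[1]=15  'aa'
  #2 SA[2]=5  'aaaabbbaabaa'
  #3 SA[3]=6  'aaabbbaabaa'
  #4 SA[4]=12  'aabaa'
  #5 SA[5]=1  'aabbaaaabbbaabaa'
  #6 SA[6]=7  'aabbbaabaa'
  #7 SA[7]=13  'abaa'
  #8 SA[8]=2  'abbaaaabbbaabaa'
  #9 SA[9]=8  'abbbaabaa'
  #10 SA[10]=14  'baa'
  #11 SA[11]=4  'baaaabbbaabaa'
  #12 SA[12]=11  'baabaa'
  #13 SA[13]=0  'baabbaaaabbbaabaa'
  #14 SA[14]=3  'bbaaaabbbaabaa'
  #15 SA[15]=10  'bbaabaa'
  #16 SA[16]=9  'bbbaabaa'

[16, 15, 5, 6, 12, 1, 7, 13, 2, 8, 14, 4, 11, 0, 3, 10, 9]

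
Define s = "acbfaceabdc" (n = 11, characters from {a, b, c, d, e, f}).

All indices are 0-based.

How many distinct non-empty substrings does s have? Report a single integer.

sorted suffixes:
  #0 SA[0]=7  'abdc'
  #1 SA[1]=0  'acbfaceabdc'
  #2 SA[2]=4  'aceabdc'
  #3 SA[3]=8  'bdc'
  #4 SA[4]=2  'bfaceabdc'
  #5 SA[5]=10  'c'
  #6 SA[6]=1  'cbfaceabdc'
  #7 SA[7]=5  'ceabdc'
  #8 SA[8]=9  'dc'
  #9 SA[9]=6  'eabdc'
  #10 SA[10]=3  'faceabdc'

SA = [7, 0, 4, 8, 2, 10, 1, 5, 9, 6, 3]
[i] adj suffixes → lcp
  [1] 7/0 → 1 ('a')
  [2] 0/4 → 2 ('ac')
  [3] 4/8 → 0 ('')
  [4] 8/2 → 1 ('b')
  [5] 2/10 → 0 ('')
  [6] 10/1 → 1 ('c')
  [7] 1/5 → 1 ('c')
  [8] 5/9 → 0 ('')
  [9] 9/6 → 0 ('')
  [10] 6/3 → 0 ('')

n(n+1)/2 = 11·12/2 = 66
Σ LCP = 0 + 1 + 2 + 0 + 1 + 0 + 1 + 1 + 0 + 0 + 0 = 6
distinct = 66 − 6 = 60

60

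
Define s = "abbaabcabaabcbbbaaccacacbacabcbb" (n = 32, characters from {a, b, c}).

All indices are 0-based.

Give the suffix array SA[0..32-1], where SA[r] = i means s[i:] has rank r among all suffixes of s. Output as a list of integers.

rank→(start, suffix):
  0 → (3, 'aabcabaabcbbbaaccacacbacabcbb')
  1 → (9, 'aabcbbbaaccacacbacabcbb')
  2 → (16, 'aaccacacbacabcbb')
  3 → (7, 'abaabcbbbaaccacacbacabcbb')
  4 → (0, 'abbaabcabaabcbbbaaccacacbacabcbb')
  5 → (4, 'abcabaabcbbbaaccacacbacabcbb')
  6 → (27, 'abcbb')
  7 → (10, 'abcbbbaaccacacbacabcbb')
  8 → (25, 'acabcbb')
  9 → (20, 'acacbacabcbb')
  10 → (22, 'acbacabcbb')
  11 → (17, 'accacacbacabcbb')
  12 → (31, 'b')
  13 → (2, 'baabcabaabcbbbaaccacacbacabcbb')
  14 → (8, 'baabcbbbaaccacacbacabcbb')
  15 → (15, 'baaccacacbacabcbb')
  16 → (24, 'bacabcbb')
  17 → (30, 'bb')
  18 → (1, 'bbaabcabaabcbbbaaccacacbacabcbb')
  19 → (14, 'bbaaccacacbacabcbb')
  20 → (13, 'bbbaaccacacbacabcbb')
  21 → (5, 'bcabaabcbbbaaccacacbacabcbb')
  22 → (28, 'bcbb')
  23 → (11, 'bcbbbaaccacacbacabcbb')
  24 → (6, 'cabaabcbbbaaccacacbacabcbb')
  25 → (26, 'cabcbb')
  26 → (19, 'cacacbacabcbb')
  27 → (21, 'cacbacabcbb')
  28 → (23, 'cbacabcbb')
  29 → (29, 'cbb')
  30 → (12, 'cbbbaaccacacbacabcbb')
  31 → (18, 'ccacacbacabcbb')

[3, 9, 16, 7, 0, 4, 27, 10, 25, 20, 22, 17, 31, 2, 8, 15, 24, 30, 1, 14, 13, 5, 28, 11, 6, 26, 19, 21, 23, 29, 12, 18]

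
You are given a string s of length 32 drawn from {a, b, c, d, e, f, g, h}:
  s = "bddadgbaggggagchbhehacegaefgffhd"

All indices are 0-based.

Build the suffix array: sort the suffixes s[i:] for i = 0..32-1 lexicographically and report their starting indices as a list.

sorted suffixes:
  #0 SA[0]=20  'acegaefgffhd'
  #1 SA[1]=3  'adgbaggggagchbhehacegaefgffhd'
  #2 SA[2]=24  'aefgffhd'
  #3 SA[3]=12  'agchbhehacegaefgffhd'
  #4 SA[4]=7  'aggggagchbhehacegaefgffhd'
  #5 SA[5]=6  'baggggagchbhehacegaefgffhd'
  #6 SA[6]=0  'bddadgbaggggagchbhehacegaefgffhd'
  #7 SA[7]=16  'bhehacegaefgffhd'
  #8 SA[8]=21  'cegaefgffhd'
  #9 SA[9]=14  'chbhehacegaefgffhd'
  #10 SA[10]=31  'd'
  #11 SA[11]=2  'dadgbaggggagchbhehacegaefgffhd'
  #12 SA[12]=1  'ddadgbaggggagchbhehacegaefgffhd'
  #13 SA[13]=4  'dgbaggggagchbhehacegaefgffhd'
  #14 SA[14]=25  'efgffhd'
  #15 SA[15]=22  'egaefgffhd'
  #16 SA[16]=18  'ehacegaefgffhd'
  #17 SA[17]=28  'ffhd'
  #18 SA[18]=26  'fgffhd'
  #19 SA[19]=29  'fhd'
  #20 SA[20]=23  'gaefgffhd'
  #21 SA[21]=11  'gagchbhehacegaefgffhd'
  #22 SA[22]=5  'gbaggggagchbhehacegaefgffhd'
  #23 SA[23]=13  'gchbhehacegaefgffhd'
  #24 SA[24]=27  'gffhd'
  #25 SA[25]=10  'ggagchbhehacegaefgffhd'
  #26 SA[26]=9  'gggagchbhehacegaefgffhd'
  #27 SA[27]=8  'ggggagchbhehacegaefgffhd'
  #28 SA[28]=19  'hacegaefgffhd'
  #29 SA[29]=15  'hbhehacegaefgffhd'
  #30 SA[30]=30  'hd'
  #31 SA[31]=17  'hehacegaefgffhd'

[20, 3, 24, 12, 7, 6, 0, 16, 21, 14, 31, 2, 1, 4, 25, 22, 18, 28, 26, 29, 23, 11, 5, 13, 27, 10, 9, 8, 19, 15, 30, 17]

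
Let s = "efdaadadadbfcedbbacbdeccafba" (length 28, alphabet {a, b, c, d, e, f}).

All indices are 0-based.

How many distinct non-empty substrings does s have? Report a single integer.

375

sorted suffixes:
  #0 SA[0]=27  'a'
  #1 SA[1]=3  'aadadadbfcedbbacbdeccafba'
  #2 SA[2]=17  'acbdeccafba'
  #3 SA[3]=4  'adadadbfcedbbacbdeccafba'
  #4 SA[4]=6  'adadbfcedbbacbdeccafba'
  #5 SA[5]=8  'adbfcedbbacbdeccafba'
  #6 SA[6]=24  'afba'
  #7 SA[7]=26  'ba'
  #8 SA[8]=16  'bacbdeccafba'
  #9 SA[9]=15  'bbacbdeccafba'
  #10 SA[10]=19  'bdeccafba'
  #11 SA[11]=10  'bfcedbbacbdeccafba'
  #12 SA[12]=23  'cafba'
  #13 SA[13]=18  'cbdeccafba'
  #14 SA[14]=22  'ccafba'
  #15 SA[15]=12  'cedbbacbdeccafba'
  #16 SA[16]=2  'daadadadbfcedbbacbdeccafba'
  #17 SA[17]=5  'dadadbfcedbbacbdeccafba'
  #18 SA[18]=7  'dadbfcedbbacbdeccafba'
  #19 SA[19]=14  'dbbacbdeccafba'
  #20 SA[20]=9  'dbfcedbbacbdeccafba'
  #21 SA[21]=20  'deccafba'
  #22 SA[22]=21  'eccafba'
  #23 SA[23]=13  'edbbacbdeccafba'
  #24 SA[24]=0  'efdaadadadbfcedbbacbdeccafba'
  #25 SA[25]=25  'fba'
  #26 SA[26]=11  'fcedbbacbdeccafba'
  #27 SA[27]=1  'fdaadadadbfcedbbacbdeccafba'

SA = [27, 3, 17, 4, 6, 8, 24, 26, 16, 15, 19, 10, 23, 18, 22, 12, 2, 5, 7, 14, 9, 20, 21, 13, 0, 25, 11, 1]
i: (SA[i-1],SA[i]) lcp shared
  1: (27,3) 1 'a'
  2: (3,17) 1 'a'
  3: (17,4) 1 'a'
  4: (4,6) 4 'adad'
  5: (6,8) 2 'ad'
  6: (8,24) 1 'a'
  7: (24,26) 0 ''
  8: (26,16) 2 'ba'
  9: (16,15) 1 'b'
  10: (15,19) 1 'b'
  11: (19,10) 1 'b'
  12: (10,23) 0 ''
  13: (23,18) 1 'c'
  14: (18,22) 1 'c'
  15: (22,12) 1 'c'
  16: (12,2) 0 ''
  17: (2,5) 2 'da'
  18: (5,7) 3 'dad'
  19: (7,14) 1 'd'
  20: (14,9) 2 'db'
  21: (9,20) 1 'd'
  22: (20,21) 0 ''
  23: (21,13) 1 'e'
  24: (13,0) 1 'e'
  25: (0,25) 0 ''
  26: (25,11) 1 'f'
  27: (11,1) 1 'f'

n(n+1)/2 = 28·29/2 = 406
Σ LCP = 0 + 1 + 1 + 1 + 4 + 2 + 1 + 0 + 2 + 1 + 1 + 1 + 0 + 1 + 1 + 1 + 0 + 2 + 3 + 1 + 2 + 1 + 0 + 1 + 1 + 0 + 1 + 1 = 31
distinct = 406 − 31 = 375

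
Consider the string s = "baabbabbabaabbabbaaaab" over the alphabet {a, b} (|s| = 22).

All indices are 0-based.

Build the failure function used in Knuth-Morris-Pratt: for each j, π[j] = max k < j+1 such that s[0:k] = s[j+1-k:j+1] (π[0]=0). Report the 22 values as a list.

π[0] = 0
j=1 s[j]='a': π[1]=0 (border '')
j=2 s[j]='a': π[2]=0 (border '')
j=3 s[j]='b': π[3]=1 (border 'b')
j=4 s[j]='b': k: 1→0; π[4]=1 (border 'b')
j=5 s[j]='a': π[5]=2 (border 'ba')
j=6 s[j]='b': k: 2→0; π[6]=1 (border 'b')
j=7 s[j]='b': k: 1→0; π[7]=1 (border 'b')
j=8 s[j]='a': π[8]=2 (border 'ba')
j=9 s[j]='b': k: 2→0; π[9]=1 (border 'b')
j=10 s[j]='a': π[10]=2 (border 'ba')
j=11 s[j]='a': π[11]=3 (border 'baa')
j=12 s[j]='b': π[12]=4 (border 'baab')
j=13 s[j]='b': π[13]=5 (border 'baabb')
j=14 s[j]='a': π[14]=6 (border 'baabba')
j=15 s[j]='b': π[15]=7 (border 'baabbab')
j=16 s[j]='b': π[16]=8 (border 'baabbabb')
j=17 s[j]='a': π[17]=9 (border 'baabbabba')
j=18 s[j]='a': k: 9→2; π[18]=3 (border 'baa')
j=19 s[j]='a': k: 3→0; π[19]=0 (border '')
j=20 s[j]='a': π[20]=0 (border '')
j=21 s[j]='b': π[21]=1 (border 'b')

[0, 0, 0, 1, 1, 2, 1, 1, 2, 1, 2, 3, 4, 5, 6, 7, 8, 9, 3, 0, 0, 1]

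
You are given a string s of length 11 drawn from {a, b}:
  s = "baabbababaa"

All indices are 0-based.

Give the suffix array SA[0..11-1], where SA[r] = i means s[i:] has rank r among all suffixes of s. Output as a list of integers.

rank→(start, suffix):
  0 → (10, 'a')
  1 → (9, 'aa')
  2 → (1, 'aabbababaa')
  3 → (7, 'abaa')
  4 → (5, 'ababaa')
  5 → (2, 'abbababaa')
  6 → (8, 'baa')
  7 → (0, 'baabbababaa')
  8 → (6, 'babaa')
  9 → (4, 'bababaa')
  10 → (3, 'bbababaa')

[10, 9, 1, 7, 5, 2, 8, 0, 6, 4, 3]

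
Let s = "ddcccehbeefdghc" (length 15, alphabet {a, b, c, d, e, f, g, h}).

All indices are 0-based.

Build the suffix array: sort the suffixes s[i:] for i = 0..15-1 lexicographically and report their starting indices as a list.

[7, 14, 2, 3, 4, 1, 0, 11, 8, 9, 5, 10, 12, 6, 13]

sorted suffixes:
  #0 SA[0]=7  'beefdghc'
  #1 SA[1]=14  'c'
  #2 SA[2]=2  'cccehbeefdghc'
  #3 SA[3]=3  'ccehbeefdghc'
  #4 SA[4]=4  'cehbeefdghc'
  #5 SA[5]=1  'dcccehbeefdghc'
  #6 SA[6]=0  'ddcccehbeefdghc'
  #7 SA[7]=11  'dghc'
  #8 SA[8]=8  'eefdghc'
  #9 SA[9]=9  'efdghc'
  #10 SA[10]=5  'ehbeefdghc'
  #11 SA[11]=10  'fdghc'
  #12 SA[12]=12  'ghc'
  #13 SA[13]=6  'hbeefdghc'
  #14 SA[14]=13  'hc'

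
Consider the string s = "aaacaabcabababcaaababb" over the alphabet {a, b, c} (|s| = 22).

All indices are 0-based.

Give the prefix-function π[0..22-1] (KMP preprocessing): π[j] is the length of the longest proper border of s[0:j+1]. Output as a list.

π[0] = 0
j=1 s[j]='a': π[1]=1 (border 'a')
j=2 s[j]='a': π[2]=2 (border 'aa')
j=3 s[j]='c': k: 2→1→0; π[3]=0 (border '')
j=4 s[j]='a': π[4]=1 (border 'a')
j=5 s[j]='a': π[5]=2 (border 'aa')
j=6 s[j]='b': k: 2→1→0; π[6]=0 (border '')
j=7 s[j]='c': π[7]=0 (border '')
j=8 s[j]='a': π[8]=1 (border 'a')
j=9 s[j]='b': k: 1→0; π[9]=0 (border '')
j=10 s[j]='a': π[10]=1 (border 'a')
j=11 s[j]='b': k: 1→0; π[11]=0 (border '')
j=12 s[j]='a': π[12]=1 (border 'a')
j=13 s[j]='b': k: 1→0; π[13]=0 (border '')
j=14 s[j]='c': π[14]=0 (border '')
j=15 s[j]='a': π[15]=1 (border 'a')
j=16 s[j]='a': π[16]=2 (border 'aa')
j=17 s[j]='a': π[17]=3 (border 'aaa')
j=18 s[j]='b': k: 3→2→1→0; π[18]=0 (border '')
j=19 s[j]='a': π[19]=1 (border 'a')
j=20 s[j]='b': k: 1→0; π[20]=0 (border '')
j=21 s[j]='b': π[21]=0 (border '')

[0, 1, 2, 0, 1, 2, 0, 0, 1, 0, 1, 0, 1, 0, 0, 1, 2, 3, 0, 1, 0, 0]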